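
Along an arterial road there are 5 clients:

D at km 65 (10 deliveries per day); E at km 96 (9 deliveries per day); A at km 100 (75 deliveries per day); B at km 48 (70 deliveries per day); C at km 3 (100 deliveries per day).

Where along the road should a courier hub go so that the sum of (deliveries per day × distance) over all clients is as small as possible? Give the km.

x = 48

For a sum of weighted absolute distances on a line, the optimum is the weighted median (not the mean). Total weight W = 264; half-weight = 132.
Sort by position and accumulate weight:
  km 3 (C, w=100) → cum 100
  km 48 (B, w=70) → cum 170  ≥ 132 → median here
  km 65 (D, w=10) → cum 180
  km 96 (E, w=9) → cum 189
  km 100 (A, w=75) → cum 264
Optimal location: km 48.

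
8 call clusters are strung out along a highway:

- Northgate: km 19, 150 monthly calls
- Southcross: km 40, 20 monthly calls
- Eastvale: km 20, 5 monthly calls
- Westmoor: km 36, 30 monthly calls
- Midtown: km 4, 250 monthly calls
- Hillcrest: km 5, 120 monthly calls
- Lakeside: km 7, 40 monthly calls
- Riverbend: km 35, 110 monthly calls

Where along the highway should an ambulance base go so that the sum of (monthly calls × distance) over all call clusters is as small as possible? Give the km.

x = 5

For a sum of weighted absolute distances on a line, the optimum is the weighted median (not the mean). Total weight W = 725; half-weight = 362.5.
Sort by position and accumulate weight:
  km 4 (Midtown, w=250) → cum 250
  km 5 (Hillcrest, w=120) → cum 370  ≥ 362.5 → median here
  km 7 (Lakeside, w=40) → cum 410
  km 19 (Northgate, w=150) → cum 560
  km 20 (Eastvale, w=5) → cum 565
  km 35 (Riverbend, w=110) → cum 675
  km 36 (Westmoor, w=30) → cum 705
  km 40 (Southcross, w=20) → cum 725
Optimal location: km 5.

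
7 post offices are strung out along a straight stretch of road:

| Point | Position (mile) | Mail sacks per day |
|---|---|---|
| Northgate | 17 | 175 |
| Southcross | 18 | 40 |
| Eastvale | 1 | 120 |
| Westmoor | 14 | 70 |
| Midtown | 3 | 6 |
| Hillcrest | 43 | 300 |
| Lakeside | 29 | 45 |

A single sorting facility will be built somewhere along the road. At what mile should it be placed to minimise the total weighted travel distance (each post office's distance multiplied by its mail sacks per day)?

x = 18

For a sum of weighted absolute distances on a line, the optimum is the weighted median (not the mean). Total weight W = 756; half-weight = 378.
Sort by position and accumulate weight:
  mile 1 (Eastvale, w=120) → cum 120
  mile 3 (Midtown, w=6) → cum 126
  mile 14 (Westmoor, w=70) → cum 196
  mile 17 (Northgate, w=175) → cum 371
  mile 18 (Southcross, w=40) → cum 411  ≥ 378 → median here
  mile 29 (Lakeside, w=45) → cum 456
  mile 43 (Hillcrest, w=300) → cum 756
Optimal location: mile 18.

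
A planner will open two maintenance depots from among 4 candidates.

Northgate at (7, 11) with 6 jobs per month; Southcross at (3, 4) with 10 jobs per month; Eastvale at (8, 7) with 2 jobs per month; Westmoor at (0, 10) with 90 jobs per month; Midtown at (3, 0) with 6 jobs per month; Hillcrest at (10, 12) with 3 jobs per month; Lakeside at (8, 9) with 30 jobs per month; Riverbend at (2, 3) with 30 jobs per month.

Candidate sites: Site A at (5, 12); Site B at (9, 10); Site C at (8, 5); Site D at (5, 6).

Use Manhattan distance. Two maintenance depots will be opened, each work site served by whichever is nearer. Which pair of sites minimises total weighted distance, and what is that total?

Evaluate every pair (each demand assigned to the nearer of the two):
  {Site A, Site D}: total = 1119
  {Site A, Site C}: total = 1147
  {Site B, Site D}: total = 1173
  {Site B, Site C}: total = 1261
  {Site A, Site B}: total = 1269
  {Site C, Site D}: total = 1271
Best pair: {Site A, Site D} with total 1119.

{Site A, Site D}, total 1119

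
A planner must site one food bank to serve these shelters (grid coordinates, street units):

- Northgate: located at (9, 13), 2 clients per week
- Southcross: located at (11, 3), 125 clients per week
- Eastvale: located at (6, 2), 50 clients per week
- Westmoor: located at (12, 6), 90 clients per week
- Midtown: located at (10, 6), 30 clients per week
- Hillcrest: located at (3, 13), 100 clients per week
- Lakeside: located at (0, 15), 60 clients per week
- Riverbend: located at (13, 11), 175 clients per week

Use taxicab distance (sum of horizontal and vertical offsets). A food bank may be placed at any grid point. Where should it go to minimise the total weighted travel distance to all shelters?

Manhattan distance separates: Σwᵢ(|x−xᵢ|+|y−yᵢ|) = Σwᵢ|x−xᵢ| + Σwᵢ|y−yᵢ|, so x and y are optimised independently as 1-D weighted medians.
Total weight W = 632; half = 316.
x-coordinate, sorted with cumulative weight:
  x=0 (Lakeside, w=60) cum 60
  x=3 (Hillcrest, w=100) cum 160
  x=6 (Eastvale, w=50) cum 210
  x=9 (Northgate, w=2) cum 212
  x=10 (Midtown, w=30) cum 242
  x=11 (Southcross, w=125) cum 367  ← median
  x=12 (Westmoor, w=90) cum 457
  x=13 (Riverbend, w=175) cum 632
⇒ x* = 11
y-coordinate, sorted with cumulative weight:
  y=2 (Eastvale, w=50) cum 50
  y=3 (Southcross, w=125) cum 175
  y=6 (Westmoor, w=90) cum 265
  y=6 (Midtown, w=30) cum 295
  y=11 (Riverbend, w=175) cum 470  ← median
  y=13 (Northgate, w=2) cum 472
  y=13 (Hillcrest, w=100) cum 572
  y=15 (Lakeside, w=60) cum 632
⇒ y* = 11

(11, 11)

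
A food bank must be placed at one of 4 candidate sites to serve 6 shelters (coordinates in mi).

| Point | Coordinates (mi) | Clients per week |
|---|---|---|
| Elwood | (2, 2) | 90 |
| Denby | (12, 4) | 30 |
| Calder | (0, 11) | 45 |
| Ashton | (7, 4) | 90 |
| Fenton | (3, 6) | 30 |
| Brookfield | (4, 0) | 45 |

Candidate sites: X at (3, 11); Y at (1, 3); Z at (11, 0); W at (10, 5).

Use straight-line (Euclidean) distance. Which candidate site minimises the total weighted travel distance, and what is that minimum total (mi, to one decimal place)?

Y, total 1668.0 mi

Total weighted distance at each candidate:
  X (3, 11): total = 2664.7
  Y (1, 3): total = 1668.0
  Z (11, 0): total = 2777.6
  W (10, 5): total = 2209.0
Minimum is at Y with total 1668.0 mi.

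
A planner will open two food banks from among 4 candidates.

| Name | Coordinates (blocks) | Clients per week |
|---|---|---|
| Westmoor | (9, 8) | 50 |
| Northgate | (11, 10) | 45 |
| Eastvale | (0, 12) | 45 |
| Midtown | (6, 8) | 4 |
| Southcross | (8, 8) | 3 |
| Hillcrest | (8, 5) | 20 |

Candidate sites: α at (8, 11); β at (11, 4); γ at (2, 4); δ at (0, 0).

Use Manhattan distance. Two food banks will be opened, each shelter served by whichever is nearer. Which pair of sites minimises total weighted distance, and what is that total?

{α, β}, total 894

Evaluate every pair (each demand assigned to the nearer of the two):
  {α, β}: total = 894
  {α, γ}: total = 934
  {α, δ}: total = 934
  {β, γ}: total = 1153
  {β, δ}: total = 1247
  {γ, δ}: total = 1877
Best pair: {α, β} with total 894.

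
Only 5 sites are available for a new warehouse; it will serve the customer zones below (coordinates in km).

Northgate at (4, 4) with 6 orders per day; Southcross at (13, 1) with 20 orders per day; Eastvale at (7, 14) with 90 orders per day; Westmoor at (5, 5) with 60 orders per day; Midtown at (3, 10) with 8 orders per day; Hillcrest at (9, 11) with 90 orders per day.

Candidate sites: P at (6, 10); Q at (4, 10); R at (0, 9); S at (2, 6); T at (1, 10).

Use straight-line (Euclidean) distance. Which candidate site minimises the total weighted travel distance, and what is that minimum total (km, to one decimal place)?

P, total 1251.6 km

Total weighted distance at each candidate:
  P (6, 10): total = 1251.6
  Q (4, 10): total = 1513.4
  R (0, 9): total = 2357.2
  S (2, 6): total = 2104.6
  T (1, 10): total = 2115.0
Minimum is at P with total 1251.6 km.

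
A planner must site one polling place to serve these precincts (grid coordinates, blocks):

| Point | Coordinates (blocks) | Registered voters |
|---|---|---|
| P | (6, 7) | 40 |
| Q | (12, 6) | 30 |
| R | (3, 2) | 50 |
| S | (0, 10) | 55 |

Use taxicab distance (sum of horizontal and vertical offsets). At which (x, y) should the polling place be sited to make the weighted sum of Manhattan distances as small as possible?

(3, 7)

Manhattan distance separates: Σwᵢ(|x−xᵢ|+|y−yᵢ|) = Σwᵢ|x−xᵢ| + Σwᵢ|y−yᵢ|, so x and y are optimised independently as 1-D weighted medians.
Total weight W = 175; half = 87.5.
x-coordinate, sorted with cumulative weight:
  x=0 (S, w=55) cum 55
  x=3 (R, w=50) cum 105  ← median
  x=6 (P, w=40) cum 145
  x=12 (Q, w=30) cum 175
⇒ x* = 3
y-coordinate, sorted with cumulative weight:
  y=2 (R, w=50) cum 50
  y=6 (Q, w=30) cum 80
  y=7 (P, w=40) cum 120  ← median
  y=10 (S, w=55) cum 175
⇒ y* = 7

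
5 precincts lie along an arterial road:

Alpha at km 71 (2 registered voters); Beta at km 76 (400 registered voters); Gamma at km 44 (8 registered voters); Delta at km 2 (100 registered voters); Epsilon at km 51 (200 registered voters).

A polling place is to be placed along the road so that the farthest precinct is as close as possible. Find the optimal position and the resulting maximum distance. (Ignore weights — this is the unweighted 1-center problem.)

location 39, max distance 37

The 1-center on a line is the midpoint of the two extreme points: leftmost at 2, rightmost at 76.
Optimal location = (2 + 76)/2 = 39; maximum distance = (76 − 2)/2 = 37.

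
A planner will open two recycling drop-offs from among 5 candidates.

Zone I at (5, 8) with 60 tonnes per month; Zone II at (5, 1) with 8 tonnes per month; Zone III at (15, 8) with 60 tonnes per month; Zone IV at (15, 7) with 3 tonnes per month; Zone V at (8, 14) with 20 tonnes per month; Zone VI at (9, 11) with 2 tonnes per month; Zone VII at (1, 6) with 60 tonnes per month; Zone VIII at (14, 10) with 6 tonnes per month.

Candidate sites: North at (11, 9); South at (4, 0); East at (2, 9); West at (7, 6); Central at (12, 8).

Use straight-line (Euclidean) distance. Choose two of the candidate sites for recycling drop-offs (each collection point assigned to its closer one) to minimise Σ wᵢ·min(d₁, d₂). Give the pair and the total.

Evaluate every pair (each demand assigned to the nearer of the two):
  {East, Central}: total = 807.0
  {North, East}: total = 849.9
  {West, Central}: total = 932.0
  {North, West}: total = 974.8
  {East, West}: total = 1136.8
  {North, South}: total = 1180.8
  {South, Central}: total = 1193.0
  {South, West}: total = 1280.4
  {North, Central}: total = 1399.3
  {South, East}: total = 1455.2
Best pair: {East, Central} with total 807.0.

{East, Central}, total 807.0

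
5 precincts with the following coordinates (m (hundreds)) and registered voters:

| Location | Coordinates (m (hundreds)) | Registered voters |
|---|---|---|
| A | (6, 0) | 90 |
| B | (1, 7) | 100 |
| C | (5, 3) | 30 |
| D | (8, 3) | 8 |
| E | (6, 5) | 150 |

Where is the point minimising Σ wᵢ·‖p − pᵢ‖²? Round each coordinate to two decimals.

(4.64, 4.14)

The minimiser of Σwᵢ‖p−pᵢ‖² is the weighted centroid p* = (Σwᵢpᵢ)/(Σwᵢ).
Σwᵢ = 378.
Σwᵢxᵢ = 90·6 + 100·1 + 30·5 + 8·8 + 150·6 = 1754.
Σwᵢyᵢ = 90·0 + 100·7 + 30·3 + 8·3 + 150·5 = 1564.
x* = 1754/378 = 4.64, y* = 1564/378 = 4.14.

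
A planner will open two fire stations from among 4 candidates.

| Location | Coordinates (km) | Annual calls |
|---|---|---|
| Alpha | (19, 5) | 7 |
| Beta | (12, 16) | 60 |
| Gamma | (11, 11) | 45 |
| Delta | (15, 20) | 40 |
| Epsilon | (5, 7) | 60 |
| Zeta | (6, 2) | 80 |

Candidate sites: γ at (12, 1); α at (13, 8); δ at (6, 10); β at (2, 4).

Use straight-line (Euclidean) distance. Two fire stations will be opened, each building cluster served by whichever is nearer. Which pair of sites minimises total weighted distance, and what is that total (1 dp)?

{α, β}, total 1791.9

Evaluate every pair (each demand assigned to the nearer of the two):
  {α, β}: total = 1791.9
  {δ, β}: total = 1921.7
  {α, δ}: total = 2009.3
  {γ, δ}: total = 2009.5
  {γ, α}: total = 2149.9
  {γ, β}: total = 2790.4
Best pair: {α, β} with total 1791.9.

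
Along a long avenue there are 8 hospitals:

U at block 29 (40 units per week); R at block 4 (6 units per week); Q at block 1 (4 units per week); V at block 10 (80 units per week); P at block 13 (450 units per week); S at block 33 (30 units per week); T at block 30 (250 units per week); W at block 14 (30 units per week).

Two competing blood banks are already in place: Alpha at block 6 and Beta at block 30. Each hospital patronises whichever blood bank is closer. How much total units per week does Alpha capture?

The indifferent point is the midpoint (6+30)/2 = 18; hospitals left of it (closer to Alpha at 6) go to Alpha, those right go to Beta.
  Q at 1 (w=4) → Alpha
  R at 4 (w=6) → Alpha
  V at 10 (w=80) → Alpha
  P at 13 (w=450) → Alpha
  W at 14 (w=30) → Alpha
  U at 29 (w=40) → Beta
  T at 30 (w=250) → Beta
  S at 33 (w=30) → Beta
Alpha captures 570; Beta captures 320.

570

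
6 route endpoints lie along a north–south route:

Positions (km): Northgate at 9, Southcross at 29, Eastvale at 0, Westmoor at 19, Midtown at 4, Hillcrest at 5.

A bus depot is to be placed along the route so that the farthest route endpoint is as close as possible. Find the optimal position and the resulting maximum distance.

The 1-center on a line is the midpoint of the two extreme points: leftmost at 0, rightmost at 29.
Optimal location = (0 + 29)/2 = 14.5; maximum distance = (29 − 0)/2 = 14.5.

location 14.5, max distance 14.5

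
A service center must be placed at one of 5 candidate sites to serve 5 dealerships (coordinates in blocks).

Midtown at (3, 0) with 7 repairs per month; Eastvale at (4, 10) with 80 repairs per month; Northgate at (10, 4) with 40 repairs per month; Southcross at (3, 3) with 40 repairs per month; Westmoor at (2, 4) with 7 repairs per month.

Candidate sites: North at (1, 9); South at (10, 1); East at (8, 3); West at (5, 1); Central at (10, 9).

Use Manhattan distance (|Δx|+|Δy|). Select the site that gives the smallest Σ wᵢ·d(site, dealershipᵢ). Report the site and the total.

Total weighted distance at each candidate:
  North (1, 9): total = 1319
  South (10, 1): total = 1813
  East (8, 3): total = 1305
  West (5, 1): total = 1343
  Central (10, 9): total = 1483
Minimum is at East with total 1305 blocks.

East, total 1305 blocks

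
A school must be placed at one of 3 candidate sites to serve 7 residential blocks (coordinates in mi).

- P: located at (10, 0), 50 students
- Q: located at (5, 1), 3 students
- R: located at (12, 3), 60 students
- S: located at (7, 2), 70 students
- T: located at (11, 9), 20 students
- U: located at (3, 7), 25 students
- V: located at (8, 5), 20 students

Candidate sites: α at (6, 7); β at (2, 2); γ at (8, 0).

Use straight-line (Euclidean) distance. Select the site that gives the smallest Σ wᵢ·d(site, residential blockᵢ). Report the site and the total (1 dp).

Total weighted distance at each candidate:
  α (6, 7): total = 1450.2
  β (2, 2): total = 1864.5
  γ (8, 0): total = 1070.8
Minimum is at γ with total 1070.8 mi.

γ, total 1070.8 mi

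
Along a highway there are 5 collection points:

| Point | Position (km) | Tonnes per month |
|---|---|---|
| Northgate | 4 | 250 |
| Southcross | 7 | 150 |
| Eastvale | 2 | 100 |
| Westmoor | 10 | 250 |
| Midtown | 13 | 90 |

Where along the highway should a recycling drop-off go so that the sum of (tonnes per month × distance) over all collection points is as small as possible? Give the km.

x = 7

For a sum of weighted absolute distances on a line, the optimum is the weighted median (not the mean). Total weight W = 840; half-weight = 420.
Sort by position and accumulate weight:
  km 2 (Eastvale, w=100) → cum 100
  km 4 (Northgate, w=250) → cum 350
  km 7 (Southcross, w=150) → cum 500  ≥ 420 → median here
  km 10 (Westmoor, w=250) → cum 750
  km 13 (Midtown, w=90) → cum 840
Optimal location: km 7.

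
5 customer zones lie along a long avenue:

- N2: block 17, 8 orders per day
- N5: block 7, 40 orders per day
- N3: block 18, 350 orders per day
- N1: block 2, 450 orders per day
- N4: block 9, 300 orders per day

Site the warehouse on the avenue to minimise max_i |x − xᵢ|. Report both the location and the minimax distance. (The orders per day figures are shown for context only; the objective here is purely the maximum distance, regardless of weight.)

The 1-center on a line is the midpoint of the two extreme points: leftmost at 2, rightmost at 18.
Optimal location = (2 + 18)/2 = 10; maximum distance = (18 − 2)/2 = 8.

location 10, max distance 8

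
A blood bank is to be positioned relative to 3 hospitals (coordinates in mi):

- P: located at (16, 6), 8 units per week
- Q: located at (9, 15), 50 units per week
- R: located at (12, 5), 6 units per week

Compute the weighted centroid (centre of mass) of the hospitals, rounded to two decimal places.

The minimiser of Σwᵢ‖p−pᵢ‖² is the weighted centroid p* = (Σwᵢpᵢ)/(Σwᵢ).
Σwᵢ = 64.
Σwᵢxᵢ = 8·16 + 50·9 + 6·12 = 650.
Σwᵢyᵢ = 8·6 + 50·15 + 6·5 = 828.
x* = 650/64 = 10.16, y* = 828/64 = 12.94.

(10.16, 12.94)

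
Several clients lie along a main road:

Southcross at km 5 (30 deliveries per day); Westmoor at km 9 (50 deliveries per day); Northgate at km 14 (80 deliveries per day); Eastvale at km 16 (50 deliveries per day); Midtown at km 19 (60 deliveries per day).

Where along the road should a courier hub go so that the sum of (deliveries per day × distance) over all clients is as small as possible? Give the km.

For a sum of weighted absolute distances on a line, the optimum is the weighted median (not the mean). Total weight W = 270; half-weight = 135.
Sort by position and accumulate weight:
  km 5 (Southcross, w=30) → cum 30
  km 9 (Westmoor, w=50) → cum 80
  km 14 (Northgate, w=80) → cum 160  ≥ 135 → median here
  km 16 (Eastvale, w=50) → cum 210
  km 19 (Midtown, w=60) → cum 270
Optimal location: km 14.

x = 14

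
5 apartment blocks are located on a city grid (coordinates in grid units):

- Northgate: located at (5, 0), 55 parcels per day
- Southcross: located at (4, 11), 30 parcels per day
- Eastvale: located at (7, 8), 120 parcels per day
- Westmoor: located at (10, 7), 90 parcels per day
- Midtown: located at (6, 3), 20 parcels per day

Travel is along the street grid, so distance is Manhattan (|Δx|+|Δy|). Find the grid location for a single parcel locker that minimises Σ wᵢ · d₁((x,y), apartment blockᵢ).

Manhattan distance separates: Σwᵢ(|x−xᵢ|+|y−yᵢ|) = Σwᵢ|x−xᵢ| + Σwᵢ|y−yᵢ|, so x and y are optimised independently as 1-D weighted medians.
Total weight W = 315; half = 157.5.
x-coordinate, sorted with cumulative weight:
  x=4 (Southcross, w=30) cum 30
  x=5 (Northgate, w=55) cum 85
  x=6 (Midtown, w=20) cum 105
  x=7 (Eastvale, w=120) cum 225  ← median
  x=10 (Westmoor, w=90) cum 315
⇒ x* = 7
y-coordinate, sorted with cumulative weight:
  y=0 (Northgate, w=55) cum 55
  y=3 (Midtown, w=20) cum 75
  y=7 (Westmoor, w=90) cum 165  ← median
  y=8 (Eastvale, w=120) cum 285
  y=11 (Southcross, w=30) cum 315
⇒ y* = 7

(7, 7)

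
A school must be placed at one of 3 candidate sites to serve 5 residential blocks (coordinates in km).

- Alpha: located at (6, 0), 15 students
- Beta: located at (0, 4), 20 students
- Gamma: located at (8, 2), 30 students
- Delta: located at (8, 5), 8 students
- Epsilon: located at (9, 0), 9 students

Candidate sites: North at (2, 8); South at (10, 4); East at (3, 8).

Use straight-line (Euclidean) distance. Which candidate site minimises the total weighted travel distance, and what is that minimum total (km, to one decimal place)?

Total weighted distance at each candidate:
  North (2, 8): total = 627.5
  South (10, 4): total = 424.7
  East (3, 8): total = 599.1
Minimum is at South with total 424.7 km.

South, total 424.7 km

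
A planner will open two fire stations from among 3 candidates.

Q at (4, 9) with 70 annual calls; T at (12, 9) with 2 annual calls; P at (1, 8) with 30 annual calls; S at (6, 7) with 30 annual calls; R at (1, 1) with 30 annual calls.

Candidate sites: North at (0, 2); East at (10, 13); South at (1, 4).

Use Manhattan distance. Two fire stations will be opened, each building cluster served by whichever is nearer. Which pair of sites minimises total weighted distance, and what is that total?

Evaluate every pair (each demand assigned to the nearer of the two):
  {North, South}: total = 1012
  {East, South}: total = 1022
  {North, East}: total = 1282
Best pair: {North, South} with total 1012.

{North, South}, total 1012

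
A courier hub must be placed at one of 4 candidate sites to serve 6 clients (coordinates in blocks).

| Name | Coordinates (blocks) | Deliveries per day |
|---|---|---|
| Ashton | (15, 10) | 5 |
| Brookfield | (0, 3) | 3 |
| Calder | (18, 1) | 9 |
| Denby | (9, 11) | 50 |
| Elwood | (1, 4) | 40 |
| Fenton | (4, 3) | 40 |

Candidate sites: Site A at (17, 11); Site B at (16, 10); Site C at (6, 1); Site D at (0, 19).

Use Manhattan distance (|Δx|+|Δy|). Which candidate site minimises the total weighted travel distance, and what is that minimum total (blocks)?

Site C, total 1352 blocks

Total weighted distance at each candidate:
  Site A (17, 11): total = 2349
  Site B (16, 10): total = 2173
  Site C (6, 1): total = 1352
  Site D (0, 19): total = 2782
Minimum is at Site C with total 1352 blocks.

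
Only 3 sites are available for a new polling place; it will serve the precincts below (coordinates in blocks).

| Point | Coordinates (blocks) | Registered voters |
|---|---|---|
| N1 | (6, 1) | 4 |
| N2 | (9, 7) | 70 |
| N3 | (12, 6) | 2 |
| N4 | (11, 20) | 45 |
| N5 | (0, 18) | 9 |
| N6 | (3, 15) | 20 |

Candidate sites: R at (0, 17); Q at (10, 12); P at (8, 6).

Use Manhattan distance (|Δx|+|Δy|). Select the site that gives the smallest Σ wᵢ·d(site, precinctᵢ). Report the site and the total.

Total weighted distance at each candidate:
  R (0, 17): total = 2203
  Q (10, 12): total = 1245
  P (8, 6): total = 1401
Minimum is at Q with total 1245 blocks.

Q, total 1245 blocks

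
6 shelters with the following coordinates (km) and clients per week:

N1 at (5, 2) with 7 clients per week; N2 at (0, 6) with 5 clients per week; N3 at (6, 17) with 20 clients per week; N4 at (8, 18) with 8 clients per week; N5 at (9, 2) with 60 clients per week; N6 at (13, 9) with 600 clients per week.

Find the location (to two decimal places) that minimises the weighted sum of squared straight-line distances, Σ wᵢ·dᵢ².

(12.23, 8.64)

The minimiser of Σwᵢ‖p−pᵢ‖² is the weighted centroid p* = (Σwᵢpᵢ)/(Σwᵢ).
Σwᵢ = 700.
Σwᵢxᵢ = 7·5 + 5·0 + 20·6 + 8·8 + 60·9 + 600·13 = 8559.
Σwᵢyᵢ = 7·2 + 5·6 + 20·17 + 8·18 + 60·2 + 600·9 = 6048.
x* = 8559/700 = 12.23, y* = 6048/700 = 8.64.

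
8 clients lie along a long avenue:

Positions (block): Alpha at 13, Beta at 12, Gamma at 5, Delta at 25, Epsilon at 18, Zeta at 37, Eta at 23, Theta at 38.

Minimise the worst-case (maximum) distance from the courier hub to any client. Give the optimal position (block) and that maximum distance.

location 21.5, max distance 16.5

The 1-center on a line is the midpoint of the two extreme points: leftmost at 5, rightmost at 38.
Optimal location = (5 + 38)/2 = 21.5; maximum distance = (38 − 5)/2 = 16.5.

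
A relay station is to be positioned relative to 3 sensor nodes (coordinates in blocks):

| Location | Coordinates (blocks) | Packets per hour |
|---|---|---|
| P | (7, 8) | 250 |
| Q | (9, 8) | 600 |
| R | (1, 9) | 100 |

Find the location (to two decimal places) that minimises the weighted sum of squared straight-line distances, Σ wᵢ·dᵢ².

(7.63, 8.11)

The minimiser of Σwᵢ‖p−pᵢ‖² is the weighted centroid p* = (Σwᵢpᵢ)/(Σwᵢ).
Σwᵢ = 950.
Σwᵢxᵢ = 250·7 + 600·9 + 100·1 = 7250.
Σwᵢyᵢ = 250·8 + 600·8 + 100·9 = 7700.
x* = 7250/950 = 7.63, y* = 7700/950 = 8.11.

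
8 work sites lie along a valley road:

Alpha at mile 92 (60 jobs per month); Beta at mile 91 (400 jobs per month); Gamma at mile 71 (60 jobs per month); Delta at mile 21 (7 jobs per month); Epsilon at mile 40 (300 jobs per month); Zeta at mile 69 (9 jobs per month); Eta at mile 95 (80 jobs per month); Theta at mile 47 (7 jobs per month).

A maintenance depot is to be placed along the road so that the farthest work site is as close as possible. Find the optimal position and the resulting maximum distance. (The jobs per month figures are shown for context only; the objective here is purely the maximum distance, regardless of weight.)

The 1-center on a line is the midpoint of the two extreme points: leftmost at 21, rightmost at 95.
Optimal location = (21 + 95)/2 = 58; maximum distance = (95 − 21)/2 = 37.

location 58, max distance 37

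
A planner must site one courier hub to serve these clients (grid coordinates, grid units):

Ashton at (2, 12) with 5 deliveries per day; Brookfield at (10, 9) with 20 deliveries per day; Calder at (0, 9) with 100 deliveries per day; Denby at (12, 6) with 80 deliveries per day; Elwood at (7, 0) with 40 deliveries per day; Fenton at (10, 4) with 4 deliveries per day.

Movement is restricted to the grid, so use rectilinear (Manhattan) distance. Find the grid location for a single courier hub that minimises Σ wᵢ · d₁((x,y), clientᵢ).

Manhattan distance separates: Σwᵢ(|x−xᵢ|+|y−yᵢ|) = Σwᵢ|x−xᵢ| + Σwᵢ|y−yᵢ|, so x and y are optimised independently as 1-D weighted medians.
Total weight W = 249; half = 124.5.
x-coordinate, sorted with cumulative weight:
  x=0 (Calder, w=100) cum 100
  x=2 (Ashton, w=5) cum 105
  x=7 (Elwood, w=40) cum 145  ← median
  x=10 (Brookfield, w=20) cum 165
  x=10 (Fenton, w=4) cum 169
  x=12 (Denby, w=80) cum 249
⇒ x* = 7
y-coordinate, sorted with cumulative weight:
  y=0 (Elwood, w=40) cum 40
  y=4 (Fenton, w=4) cum 44
  y=6 (Denby, w=80) cum 124
  y=9 (Brookfield, w=20) cum 144  ← median
  y=9 (Calder, w=100) cum 244
  y=12 (Ashton, w=5) cum 249
⇒ y* = 9

(7, 9)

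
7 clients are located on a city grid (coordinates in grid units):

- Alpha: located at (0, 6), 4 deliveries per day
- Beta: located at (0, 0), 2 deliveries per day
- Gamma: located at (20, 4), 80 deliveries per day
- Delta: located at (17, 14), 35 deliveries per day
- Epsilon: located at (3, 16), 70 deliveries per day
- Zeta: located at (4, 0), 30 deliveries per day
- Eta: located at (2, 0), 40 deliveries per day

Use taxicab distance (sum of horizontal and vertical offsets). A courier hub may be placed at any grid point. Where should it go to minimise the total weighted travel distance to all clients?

Manhattan distance separates: Σwᵢ(|x−xᵢ|+|y−yᵢ|) = Σwᵢ|x−xᵢ| + Σwᵢ|y−yᵢ|, so x and y are optimised independently as 1-D weighted medians.
Total weight W = 261; half = 130.5.
x-coordinate, sorted with cumulative weight:
  x=0 (Alpha, w=4) cum 4
  x=0 (Beta, w=2) cum 6
  x=2 (Eta, w=40) cum 46
  x=3 (Epsilon, w=70) cum 116
  x=4 (Zeta, w=30) cum 146  ← median
  x=17 (Delta, w=35) cum 181
  x=20 (Gamma, w=80) cum 261
⇒ x* = 4
y-coordinate, sorted with cumulative weight:
  y=0 (Beta, w=2) cum 2
  y=0 (Zeta, w=30) cum 32
  y=0 (Eta, w=40) cum 72
  y=4 (Gamma, w=80) cum 152  ← median
  y=6 (Alpha, w=4) cum 156
  y=14 (Delta, w=35) cum 191
  y=16 (Epsilon, w=70) cum 261
⇒ y* = 4

(4, 4)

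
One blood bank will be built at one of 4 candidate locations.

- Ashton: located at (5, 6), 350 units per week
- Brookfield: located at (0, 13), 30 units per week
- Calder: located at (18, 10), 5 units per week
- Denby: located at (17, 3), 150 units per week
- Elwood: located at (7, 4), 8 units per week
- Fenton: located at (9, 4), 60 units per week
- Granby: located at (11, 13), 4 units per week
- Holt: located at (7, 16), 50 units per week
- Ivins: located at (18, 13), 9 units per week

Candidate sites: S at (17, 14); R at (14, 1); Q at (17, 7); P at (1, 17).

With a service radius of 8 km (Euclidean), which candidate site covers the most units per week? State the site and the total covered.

Coverage radius r = 8 km; a point is covered iff (Δx)²+(Δy)² ≤ 8² = 64.
  S (17, 14): covers {Calder, Granby, Ivins} → 18
  R (14, 1): covers {Denby, Elwood, Fenton} → 218
  Q (17, 7): covers {Calder, Denby, Ivins} → 164
  P (1, 17): covers {Brookfield, Holt} → 80
Maximum coverage at R: 218 units per week.

R, covering 218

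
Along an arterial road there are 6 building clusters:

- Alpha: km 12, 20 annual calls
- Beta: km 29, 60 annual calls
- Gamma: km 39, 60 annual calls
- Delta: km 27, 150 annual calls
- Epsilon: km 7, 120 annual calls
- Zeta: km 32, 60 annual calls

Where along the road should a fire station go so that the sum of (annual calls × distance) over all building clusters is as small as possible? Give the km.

For a sum of weighted absolute distances on a line, the optimum is the weighted median (not the mean). Total weight W = 470; half-weight = 235.
Sort by position and accumulate weight:
  km 7 (Epsilon, w=120) → cum 120
  km 12 (Alpha, w=20) → cum 140
  km 27 (Delta, w=150) → cum 290  ≥ 235 → median here
  km 29 (Beta, w=60) → cum 350
  km 32 (Zeta, w=60) → cum 410
  km 39 (Gamma, w=60) → cum 470
Optimal location: km 27.

x = 27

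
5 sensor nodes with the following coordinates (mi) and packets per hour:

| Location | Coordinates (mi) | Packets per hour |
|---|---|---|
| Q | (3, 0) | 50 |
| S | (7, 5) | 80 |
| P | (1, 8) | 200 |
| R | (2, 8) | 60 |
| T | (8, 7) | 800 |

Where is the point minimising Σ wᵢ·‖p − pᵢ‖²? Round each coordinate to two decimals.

The minimiser of Σwᵢ‖p−pᵢ‖² is the weighted centroid p* = (Σwᵢpᵢ)/(Σwᵢ).
Σwᵢ = 1190.
Σwᵢxᵢ = 50·3 + 80·7 + 200·1 + 60·2 + 800·8 = 7430.
Σwᵢyᵢ = 50·0 + 80·5 + 200·8 + 60·8 + 800·7 = 8080.
x* = 7430/1190 = 6.24, y* = 8080/1190 = 6.79.

(6.24, 6.79)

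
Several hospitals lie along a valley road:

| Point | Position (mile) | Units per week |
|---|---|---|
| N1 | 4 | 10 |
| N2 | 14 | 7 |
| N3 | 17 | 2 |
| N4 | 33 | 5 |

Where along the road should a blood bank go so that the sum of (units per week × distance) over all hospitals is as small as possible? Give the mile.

For a sum of weighted absolute distances on a line, the optimum is the weighted median (not the mean). Total weight W = 24; half-weight = 12.
Sort by position and accumulate weight:
  mile 4 (N1, w=10) → cum 10
  mile 14 (N2, w=7) → cum 17  ≥ 12 → median here
  mile 17 (N3, w=2) → cum 19
  mile 33 (N4, w=5) → cum 24
Optimal location: mile 14.

x = 14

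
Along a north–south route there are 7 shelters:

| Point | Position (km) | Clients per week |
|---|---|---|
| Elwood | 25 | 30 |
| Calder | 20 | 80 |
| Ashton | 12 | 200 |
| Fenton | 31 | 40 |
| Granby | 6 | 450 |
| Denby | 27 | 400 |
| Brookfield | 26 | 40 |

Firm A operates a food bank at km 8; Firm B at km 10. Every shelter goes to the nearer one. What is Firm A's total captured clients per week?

450

The indifferent point is the midpoint (8+10)/2 = 9; shelters left of it (closer to Firm A at 8) go to Firm A, those right go to Firm B.
  Granby at 6 (w=450) → Firm A
  Ashton at 12 (w=200) → Firm B
  Calder at 20 (w=80) → Firm B
  Elwood at 25 (w=30) → Firm B
  Brookfield at 26 (w=40) → Firm B
  Denby at 27 (w=400) → Firm B
  Fenton at 31 (w=40) → Firm B
Firm A captures 450; Firm B captures 790.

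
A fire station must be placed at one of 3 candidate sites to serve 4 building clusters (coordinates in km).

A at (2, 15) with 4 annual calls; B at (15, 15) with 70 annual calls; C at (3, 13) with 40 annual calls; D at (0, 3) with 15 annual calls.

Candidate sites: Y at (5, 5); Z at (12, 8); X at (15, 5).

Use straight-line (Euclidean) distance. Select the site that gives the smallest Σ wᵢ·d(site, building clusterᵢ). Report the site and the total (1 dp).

Total weighted distance at each candidate:
  Y (5, 5): total = 1442.3
  Z (12, 8): total = 1188.8
  X (15, 5): total = 1569.5
Minimum is at Z with total 1188.8 km.

Z, total 1188.8 km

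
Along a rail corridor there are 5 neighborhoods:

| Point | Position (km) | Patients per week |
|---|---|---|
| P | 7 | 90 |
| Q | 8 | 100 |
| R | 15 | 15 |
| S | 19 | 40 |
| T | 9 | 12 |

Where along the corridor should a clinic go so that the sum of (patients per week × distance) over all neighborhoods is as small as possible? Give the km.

For a sum of weighted absolute distances on a line, the optimum is the weighted median (not the mean). Total weight W = 257; half-weight = 128.5.
Sort by position and accumulate weight:
  km 7 (P, w=90) → cum 90
  km 8 (Q, w=100) → cum 190  ≥ 128.5 → median here
  km 9 (T, w=12) → cum 202
  km 15 (R, w=15) → cum 217
  km 19 (S, w=40) → cum 257
Optimal location: km 8.

x = 8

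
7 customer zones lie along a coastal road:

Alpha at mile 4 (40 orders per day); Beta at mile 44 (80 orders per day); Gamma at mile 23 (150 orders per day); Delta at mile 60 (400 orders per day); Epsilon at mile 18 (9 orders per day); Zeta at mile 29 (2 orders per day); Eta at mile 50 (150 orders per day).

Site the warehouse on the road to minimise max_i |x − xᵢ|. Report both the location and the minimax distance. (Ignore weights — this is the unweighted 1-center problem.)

location 32, max distance 28

The 1-center on a line is the midpoint of the two extreme points: leftmost at 4, rightmost at 60.
Optimal location = (4 + 60)/2 = 32; maximum distance = (60 − 4)/2 = 28.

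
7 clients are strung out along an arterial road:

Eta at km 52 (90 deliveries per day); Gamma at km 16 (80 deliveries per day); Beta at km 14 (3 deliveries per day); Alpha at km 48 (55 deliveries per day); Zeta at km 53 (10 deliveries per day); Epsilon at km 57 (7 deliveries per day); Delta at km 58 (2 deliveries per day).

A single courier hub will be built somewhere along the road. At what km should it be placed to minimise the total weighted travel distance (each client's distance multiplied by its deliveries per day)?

x = 48

For a sum of weighted absolute distances on a line, the optimum is the weighted median (not the mean). Total weight W = 247; half-weight = 123.5.
Sort by position and accumulate weight:
  km 14 (Beta, w=3) → cum 3
  km 16 (Gamma, w=80) → cum 83
  km 48 (Alpha, w=55) → cum 138  ≥ 123.5 → median here
  km 52 (Eta, w=90) → cum 228
  km 53 (Zeta, w=10) → cum 238
  km 57 (Epsilon, w=7) → cum 245
  km 58 (Delta, w=2) → cum 247
Optimal location: km 48.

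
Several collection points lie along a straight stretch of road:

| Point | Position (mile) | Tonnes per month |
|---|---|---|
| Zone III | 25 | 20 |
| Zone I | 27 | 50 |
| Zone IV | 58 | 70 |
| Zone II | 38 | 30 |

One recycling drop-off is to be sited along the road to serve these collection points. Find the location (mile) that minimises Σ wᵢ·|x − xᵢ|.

x = 38

For a sum of weighted absolute distances on a line, the optimum is the weighted median (not the mean). Total weight W = 170; half-weight = 85.
Sort by position and accumulate weight:
  mile 25 (Zone III, w=20) → cum 20
  mile 27 (Zone I, w=50) → cum 70
  mile 38 (Zone II, w=30) → cum 100  ≥ 85 → median here
  mile 58 (Zone IV, w=70) → cum 170
Optimal location: mile 38.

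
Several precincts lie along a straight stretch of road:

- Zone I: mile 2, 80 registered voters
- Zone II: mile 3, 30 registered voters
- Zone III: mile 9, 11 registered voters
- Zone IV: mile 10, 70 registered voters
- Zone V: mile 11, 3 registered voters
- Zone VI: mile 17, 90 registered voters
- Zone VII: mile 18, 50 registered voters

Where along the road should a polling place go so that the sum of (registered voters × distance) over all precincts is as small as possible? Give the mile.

x = 10

For a sum of weighted absolute distances on a line, the optimum is the weighted median (not the mean). Total weight W = 334; half-weight = 167.
Sort by position and accumulate weight:
  mile 2 (Zone I, w=80) → cum 80
  mile 3 (Zone II, w=30) → cum 110
  mile 9 (Zone III, w=11) → cum 121
  mile 10 (Zone IV, w=70) → cum 191  ≥ 167 → median here
  mile 11 (Zone V, w=3) → cum 194
  mile 17 (Zone VI, w=90) → cum 284
  mile 18 (Zone VII, w=50) → cum 334
Optimal location: mile 10.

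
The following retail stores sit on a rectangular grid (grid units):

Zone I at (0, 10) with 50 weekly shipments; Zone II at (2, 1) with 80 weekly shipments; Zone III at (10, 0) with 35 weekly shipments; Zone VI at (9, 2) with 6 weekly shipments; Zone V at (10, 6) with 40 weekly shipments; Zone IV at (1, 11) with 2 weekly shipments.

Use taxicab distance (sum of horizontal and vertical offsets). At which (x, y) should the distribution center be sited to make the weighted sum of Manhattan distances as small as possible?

Manhattan distance separates: Σwᵢ(|x−xᵢ|+|y−yᵢ|) = Σwᵢ|x−xᵢ| + Σwᵢ|y−yᵢ|, so x and y are optimised independently as 1-D weighted medians.
Total weight W = 213; half = 106.5.
x-coordinate, sorted with cumulative weight:
  x=0 (Zone I, w=50) cum 50
  x=1 (Zone IV, w=2) cum 52
  x=2 (Zone II, w=80) cum 132  ← median
  x=9 (Zone VI, w=6) cum 138
  x=10 (Zone III, w=35) cum 173
  x=10 (Zone V, w=40) cum 213
⇒ x* = 2
y-coordinate, sorted with cumulative weight:
  y=0 (Zone III, w=35) cum 35
  y=1 (Zone II, w=80) cum 115  ← median
  y=2 (Zone VI, w=6) cum 121
  y=6 (Zone V, w=40) cum 161
  y=10 (Zone I, w=50) cum 211
  y=11 (Zone IV, w=2) cum 213
⇒ y* = 1

(2, 1)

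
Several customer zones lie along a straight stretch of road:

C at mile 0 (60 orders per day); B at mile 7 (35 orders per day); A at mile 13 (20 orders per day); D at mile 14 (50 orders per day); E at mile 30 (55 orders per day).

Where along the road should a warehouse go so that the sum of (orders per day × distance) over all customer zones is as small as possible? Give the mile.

For a sum of weighted absolute distances on a line, the optimum is the weighted median (not the mean). Total weight W = 220; half-weight = 110.
Sort by position and accumulate weight:
  mile 0 (C, w=60) → cum 60
  mile 7 (B, w=35) → cum 95
  mile 13 (A, w=20) → cum 115  ≥ 110 → median here
  mile 14 (D, w=50) → cum 165
  mile 30 (E, w=55) → cum 220
Optimal location: mile 13.

x = 13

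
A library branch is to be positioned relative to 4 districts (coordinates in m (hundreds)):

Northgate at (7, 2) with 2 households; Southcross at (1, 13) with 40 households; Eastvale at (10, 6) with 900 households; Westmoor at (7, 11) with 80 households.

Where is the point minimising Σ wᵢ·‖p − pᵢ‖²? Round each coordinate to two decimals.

(9.41, 6.66)

The minimiser of Σwᵢ‖p−pᵢ‖² is the weighted centroid p* = (Σwᵢpᵢ)/(Σwᵢ).
Σwᵢ = 1022.
Σwᵢxᵢ = 2·7 + 40·1 + 900·10 + 80·7 = 9614.
Σwᵢyᵢ = 2·2 + 40·13 + 900·6 + 80·11 = 6804.
x* = 9614/1022 = 9.41, y* = 6804/1022 = 6.66.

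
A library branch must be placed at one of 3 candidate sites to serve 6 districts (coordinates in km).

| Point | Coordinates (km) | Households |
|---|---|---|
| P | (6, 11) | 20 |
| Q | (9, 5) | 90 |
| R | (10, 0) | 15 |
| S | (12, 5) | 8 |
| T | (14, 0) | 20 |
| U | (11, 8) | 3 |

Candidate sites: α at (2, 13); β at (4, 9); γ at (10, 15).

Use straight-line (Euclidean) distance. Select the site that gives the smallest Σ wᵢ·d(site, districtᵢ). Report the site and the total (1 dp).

Total weighted distance at each candidate:
  α (2, 13): total = 1762.3
  β (4, 9): total = 1156.9
  γ (10, 15): total = 1655.9
Minimum is at β with total 1156.9 km.

β, total 1156.9 km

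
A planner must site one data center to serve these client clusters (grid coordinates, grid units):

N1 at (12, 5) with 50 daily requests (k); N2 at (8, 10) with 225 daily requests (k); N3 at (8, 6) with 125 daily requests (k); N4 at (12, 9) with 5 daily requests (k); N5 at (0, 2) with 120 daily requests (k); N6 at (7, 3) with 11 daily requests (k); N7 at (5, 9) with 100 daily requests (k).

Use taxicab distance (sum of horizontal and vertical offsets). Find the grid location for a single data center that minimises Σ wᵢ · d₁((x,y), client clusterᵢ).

Manhattan distance separates: Σwᵢ(|x−xᵢ|+|y−yᵢ|) = Σwᵢ|x−xᵢ| + Σwᵢ|y−yᵢ|, so x and y are optimised independently as 1-D weighted medians.
Total weight W = 636; half = 318.
x-coordinate, sorted with cumulative weight:
  x=0 (N5, w=120) cum 120
  x=5 (N7, w=100) cum 220
  x=7 (N6, w=11) cum 231
  x=8 (N2, w=225) cum 456  ← median
  x=8 (N3, w=125) cum 581
  x=12 (N1, w=50) cum 631
  x=12 (N4, w=5) cum 636
⇒ x* = 8
y-coordinate, sorted with cumulative weight:
  y=2 (N5, w=120) cum 120
  y=3 (N6, w=11) cum 131
  y=5 (N1, w=50) cum 181
  y=6 (N3, w=125) cum 306
  y=9 (N4, w=5) cum 311
  y=9 (N7, w=100) cum 411  ← median
  y=10 (N2, w=225) cum 636
⇒ y* = 9

(8, 9)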